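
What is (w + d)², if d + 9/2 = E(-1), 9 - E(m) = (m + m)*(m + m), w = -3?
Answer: 25/4 ≈ 6.2500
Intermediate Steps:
E(m) = 9 - 4*m² (E(m) = 9 - (m + m)*(m + m) = 9 - 2*m*2*m = 9 - 4*m²)
d = ½ (d = -9/2 + (9 - 4*(-1)²) = -9/2 + (9 - 4*1) = -9/2 + (9 - 4) = -9/2 + 5 = ½ ≈ 0.50000)
(w + d)² = (-3 + ½)² = (-5/2)² = 25/4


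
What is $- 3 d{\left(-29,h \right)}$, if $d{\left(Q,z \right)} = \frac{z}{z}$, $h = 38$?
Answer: $-3$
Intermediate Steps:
$d{\left(Q,z \right)} = 1$
$- 3 d{\left(-29,h \right)} = \left(-3\right) 1 = -3$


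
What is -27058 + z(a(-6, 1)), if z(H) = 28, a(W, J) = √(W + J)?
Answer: -27030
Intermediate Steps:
a(W, J) = √(J + W)
-27058 + z(a(-6, 1)) = -27058 + 28 = -27030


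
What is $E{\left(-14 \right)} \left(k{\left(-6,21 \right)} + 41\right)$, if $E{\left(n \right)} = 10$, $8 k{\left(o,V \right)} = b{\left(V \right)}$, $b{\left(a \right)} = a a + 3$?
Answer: $965$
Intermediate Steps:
$b{\left(a \right)} = 3 + a^{2}$ ($b{\left(a \right)} = a^{2} + 3 = 3 + a^{2}$)
$k{\left(o,V \right)} = \frac{3}{8} + \frac{V^{2}}{8}$ ($k{\left(o,V \right)} = \frac{3 + V^{2}}{8} = \frac{3}{8} + \frac{V^{2}}{8}$)
$E{\left(-14 \right)} \left(k{\left(-6,21 \right)} + 41\right) = 10 \left(\left(\frac{3}{8} + \frac{21^{2}}{8}\right) + 41\right) = 10 \left(\left(\frac{3}{8} + \frac{1}{8} \cdot 441\right) + 41\right) = 10 \left(\left(\frac{3}{8} + \frac{441}{8}\right) + 41\right) = 10 \left(\frac{111}{2} + 41\right) = 10 \cdot \frac{193}{2} = 965$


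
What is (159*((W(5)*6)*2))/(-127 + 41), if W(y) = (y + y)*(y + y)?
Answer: -95400/43 ≈ -2218.6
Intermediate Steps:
W(y) = 4*y² (W(y) = (2*y)*(2*y) = 4*y²)
(159*((W(5)*6)*2))/(-127 + 41) = (159*(((4*5²)*6)*2))/(-127 + 41) = (159*(((4*25)*6)*2))/(-86) = (159*((100*6)*2))*(-1/86) = (159*(600*2))*(-1/86) = (159*1200)*(-1/86) = 190800*(-1/86) = -95400/43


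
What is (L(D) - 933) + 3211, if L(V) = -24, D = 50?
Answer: 2254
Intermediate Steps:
(L(D) - 933) + 3211 = (-24 - 933) + 3211 = -957 + 3211 = 2254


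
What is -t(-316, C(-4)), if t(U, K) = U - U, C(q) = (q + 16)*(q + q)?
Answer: 0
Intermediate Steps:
C(q) = 2*q*(16 + q) (C(q) = (16 + q)*(2*q) = 2*q*(16 + q))
t(U, K) = 0
-t(-316, C(-4)) = -1*0 = 0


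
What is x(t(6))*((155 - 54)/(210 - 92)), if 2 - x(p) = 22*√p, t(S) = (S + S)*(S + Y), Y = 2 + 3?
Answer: 101/59 - 2222*√33/59 ≈ -214.63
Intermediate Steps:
Y = 5
t(S) = 2*S*(5 + S) (t(S) = (S + S)*(S + 5) = (2*S)*(5 + S) = 2*S*(5 + S))
x(p) = 2 - 22*√p
x(t(6))*((155 - 54)/(210 - 92)) = (2 - 22*2*√3*√(5 + 6))*((155 - 54)/(210 - 92)) = (2 - 22*2*√33)*(101/118) = (2 - 44*√33)*(101*(1/118)) = (2 - 44*√33)*(101/118) = 101/59 - 2222*√33/59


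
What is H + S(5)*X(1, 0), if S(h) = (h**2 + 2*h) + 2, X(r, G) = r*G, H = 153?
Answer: 153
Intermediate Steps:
X(r, G) = G*r
S(h) = 2 + h**2 + 2*h
H + S(5)*X(1, 0) = 153 + (2 + 5**2 + 2*5)*(0*1) = 153 + (2 + 25 + 10)*0 = 153 + 37*0 = 153 + 0 = 153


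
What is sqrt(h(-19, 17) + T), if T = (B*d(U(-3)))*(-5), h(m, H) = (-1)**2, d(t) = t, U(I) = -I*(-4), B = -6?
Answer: I*sqrt(359) ≈ 18.947*I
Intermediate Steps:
U(I) = 4*I
h(m, H) = 1
T = -360 (T = -24*(-3)*(-5) = -6*(-12)*(-5) = 72*(-5) = -360)
sqrt(h(-19, 17) + T) = sqrt(1 - 360) = sqrt(-359) = I*sqrt(359)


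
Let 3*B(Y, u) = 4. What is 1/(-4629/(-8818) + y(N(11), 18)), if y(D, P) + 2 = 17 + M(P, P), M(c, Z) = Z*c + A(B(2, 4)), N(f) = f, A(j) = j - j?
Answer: 8818/2993931 ≈ 0.0029453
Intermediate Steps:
B(Y, u) = 4/3 (B(Y, u) = (⅓)*4 = 4/3)
A(j) = 0
M(c, Z) = Z*c (M(c, Z) = Z*c + 0 = Z*c)
y(D, P) = 15 + P² (y(D, P) = -2 + (17 + P*P) = -2 + (17 + P²) = 15 + P²)
1/(-4629/(-8818) + y(N(11), 18)) = 1/(-4629/(-8818) + (15 + 18²)) = 1/(-4629*(-1/8818) + (15 + 324)) = 1/(4629/8818 + 339) = 1/(2993931/8818) = 8818/2993931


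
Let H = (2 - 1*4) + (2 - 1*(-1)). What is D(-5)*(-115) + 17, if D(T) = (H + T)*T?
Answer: -2283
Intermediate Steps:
H = 1 (H = (2 - 4) + (2 + 1) = -2 + 3 = 1)
D(T) = T*(1 + T) (D(T) = (1 + T)*T = T*(1 + T))
D(-5)*(-115) + 17 = -5*(1 - 5)*(-115) + 17 = -5*(-4)*(-115) + 17 = 20*(-115) + 17 = -2300 + 17 = -2283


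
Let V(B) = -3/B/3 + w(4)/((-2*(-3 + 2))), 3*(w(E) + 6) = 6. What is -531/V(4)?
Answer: 236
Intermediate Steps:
w(E) = -4 (w(E) = -6 + (1/3)*6 = -6 + 2 = -4)
V(B) = -2 - 1/B (V(B) = -3/B/3 - 4*(-1/(2*(-3 + 2))) = -3/B*(1/3) - 4/((-2*(-1))) = -1/B - 4/2 = -1/B - 4*1/2 = -1/B - 2 = -2 - 1/B)
-531/V(4) = -531/(-2 - 1/4) = -531/(-9/4) = -531*(-4/9) = 236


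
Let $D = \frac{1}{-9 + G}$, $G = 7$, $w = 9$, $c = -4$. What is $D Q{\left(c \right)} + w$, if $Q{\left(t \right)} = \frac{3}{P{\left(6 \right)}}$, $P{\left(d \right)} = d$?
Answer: $\frac{35}{4} \approx 8.75$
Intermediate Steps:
$D = - \frac{1}{2}$ ($D = \frac{1}{-9 + 7} = \frac{1}{-2} = - \frac{1}{2} \approx -0.5$)
$Q{\left(t \right)} = \frac{1}{2}$ ($Q{\left(t \right)} = \frac{3}{6} = 3 \cdot \frac{1}{6} = \frac{1}{2}$)
$D Q{\left(c \right)} + w = \left(- \frac{1}{2}\right) \frac{1}{2} + 9 = - \frac{1}{4} + 9 = \frac{35}{4}$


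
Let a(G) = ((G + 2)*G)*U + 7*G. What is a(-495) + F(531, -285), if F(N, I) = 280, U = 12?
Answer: 2925235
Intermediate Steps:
a(G) = 7*G + 12*G*(2 + G) (a(G) = ((G + 2)*G)*12 + 7*G = ((2 + G)*G)*12 + 7*G = (G*(2 + G))*12 + 7*G = 12*G*(2 + G) + 7*G = 7*G + 12*G*(2 + G))
a(-495) + F(531, -285) = -495*(31 + 12*(-495)) + 280 = -495*(31 - 5940) + 280 = -495*(-5909) + 280 = 2924955 + 280 = 2925235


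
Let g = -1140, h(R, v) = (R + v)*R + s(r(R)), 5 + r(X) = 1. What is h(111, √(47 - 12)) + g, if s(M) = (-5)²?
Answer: 11206 + 111*√35 ≈ 11863.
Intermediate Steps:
r(X) = -4 (r(X) = -5 + 1 = -4)
s(M) = 25
h(R, v) = 25 + R*(R + v) (h(R, v) = (R + v)*R + 25 = R*(R + v) + 25 = 25 + R*(R + v))
h(111, √(47 - 12)) + g = (25 + 111² + 111*√(47 - 12)) - 1140 = (25 + 12321 + 111*√35) - 1140 = (12346 + 111*√35) - 1140 = 11206 + 111*√35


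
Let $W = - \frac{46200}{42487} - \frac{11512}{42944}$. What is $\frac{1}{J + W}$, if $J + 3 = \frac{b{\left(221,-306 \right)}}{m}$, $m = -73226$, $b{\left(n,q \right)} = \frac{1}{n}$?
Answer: $- \frac{1845423994868168}{8037673241808501} \approx -0.2296$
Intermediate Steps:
$W = - \frac{309140393}{228070216}$ ($W = \left(-46200\right) \frac{1}{42487} - \frac{1439}{5368} = - \frac{46200}{42487} - \frac{1439}{5368} = - \frac{309140393}{228070216} \approx -1.3555$)
$J = - \frac{48548839}{16182946}$ ($J = -3 + \frac{1}{221 \left(-73226\right)} = -3 + \frac{1}{221} \left(- \frac{1}{73226}\right) = -3 - \frac{1}{16182946} = - \frac{48548839}{16182946} \approx -3.0$)
$\frac{1}{J + W} = \frac{1}{- \frac{48548839}{16182946} - \frac{309140393}{228070216}} = \frac{1}{- \frac{8037673241808501}{1845423994868168}} = - \frac{1845423994868168}{8037673241808501}$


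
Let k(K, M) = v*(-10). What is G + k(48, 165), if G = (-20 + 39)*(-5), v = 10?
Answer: -195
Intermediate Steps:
k(K, M) = -100 (k(K, M) = 10*(-10) = -100)
G = -95 (G = 19*(-5) = -95)
G + k(48, 165) = -95 - 100 = -195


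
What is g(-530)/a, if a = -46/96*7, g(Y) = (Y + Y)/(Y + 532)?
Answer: 25440/161 ≈ 158.01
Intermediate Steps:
g(Y) = 2*Y/(532 + Y) (g(Y) = (2*Y)/(532 + Y) = 2*Y/(532 + Y))
a = -161/48 (a = -46*1/96*7 = -23/48*7 = -161/48 ≈ -3.3542)
g(-530)/a = (2*(-530)/(532 - 530))/(-161/48) = (2*(-530)/2)*(-48/161) = (2*(-530)*(½))*(-48/161) = -530*(-48/161) = 25440/161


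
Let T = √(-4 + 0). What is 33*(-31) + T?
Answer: -1023 + 2*I ≈ -1023.0 + 2.0*I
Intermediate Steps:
T = 2*I (T = √(-4) = 2*I ≈ 2.0*I)
33*(-31) + T = 33*(-31) + 2*I = -1023 + 2*I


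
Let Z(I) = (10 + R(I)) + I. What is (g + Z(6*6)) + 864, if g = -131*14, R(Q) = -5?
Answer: -929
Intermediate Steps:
Z(I) = 5 + I (Z(I) = (10 - 5) + I = 5 + I)
g = -1834
(g + Z(6*6)) + 864 = (-1834 + (5 + 6*6)) + 864 = (-1834 + (5 + 36)) + 864 = (-1834 + 41) + 864 = -1793 + 864 = -929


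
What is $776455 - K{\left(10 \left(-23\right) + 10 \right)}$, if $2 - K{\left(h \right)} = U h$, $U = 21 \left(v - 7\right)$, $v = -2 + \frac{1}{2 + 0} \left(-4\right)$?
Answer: $827273$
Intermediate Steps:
$v = -4$ ($v = -2 + \frac{1}{2} \left(-4\right) = -2 - 2 = -4$)
$U = -231$ ($U = 21 \left(-4 - 7\right) = 21 \left(-11\right) = -231$)
$K{\left(h \right)} = 2 + 231 h$ ($K{\left(h \right)} = 2 - - 231 h = 2 + 231 h$)
$776455 - K{\left(10 \left(-23\right) + 10 \right)} = 776455 - \left(2 + 231 \left(10 \left(-23\right) + 10\right)\right) = 776455 - \left(2 + 231 \left(-230 + 10\right)\right) = 776455 - \left(2 + 231 \left(-220\right)\right) = 776455 - \left(2 - 50820\right) = 776455 - -50818 = 776455 + 50818 = 827273$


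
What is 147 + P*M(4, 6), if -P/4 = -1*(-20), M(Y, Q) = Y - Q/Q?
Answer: -93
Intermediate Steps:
M(Y, Q) = -1 + Y (M(Y, Q) = Y - 1*1 = Y - 1 = -1 + Y)
P = -80 (P = -(-4)*(-20) = -4*20 = -80)
147 + P*M(4, 6) = 147 - 80*(-1 + 4) = 147 - 80*3 = 147 - 240 = -93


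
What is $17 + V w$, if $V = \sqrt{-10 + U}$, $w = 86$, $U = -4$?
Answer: $17 + 86 i \sqrt{14} \approx 17.0 + 321.78 i$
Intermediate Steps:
$V = i \sqrt{14}$ ($V = \sqrt{-10 - 4} = \sqrt{-14} = i \sqrt{14} \approx 3.7417 i$)
$17 + V w = 17 + i \sqrt{14} \cdot 86 = 17 + 86 i \sqrt{14}$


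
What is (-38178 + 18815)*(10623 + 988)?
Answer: -224823793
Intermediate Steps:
(-38178 + 18815)*(10623 + 988) = -19363*11611 = -224823793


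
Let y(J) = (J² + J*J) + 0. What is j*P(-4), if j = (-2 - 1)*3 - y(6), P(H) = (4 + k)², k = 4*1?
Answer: -5184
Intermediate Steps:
y(J) = 2*J² (y(J) = (J² + J²) + 0 = 2*J² + 0 = 2*J²)
k = 4
P(H) = 64 (P(H) = (4 + 4)² = 8² = 64)
j = -81 (j = (-2 - 1)*3 - 2*6² = -3*3 - 2*36 = -9 - 1*72 = -9 - 72 = -81)
j*P(-4) = -81*64 = -5184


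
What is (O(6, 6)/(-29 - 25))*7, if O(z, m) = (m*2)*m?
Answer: -28/3 ≈ -9.3333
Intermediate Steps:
O(z, m) = 2*m**2 (O(z, m) = (2*m)*m = 2*m**2)
(O(6, 6)/(-29 - 25))*7 = ((2*6**2)/(-29 - 25))*7 = ((2*36)/(-54))*7 = (72*(-1/54))*7 = -4/3*7 = -28/3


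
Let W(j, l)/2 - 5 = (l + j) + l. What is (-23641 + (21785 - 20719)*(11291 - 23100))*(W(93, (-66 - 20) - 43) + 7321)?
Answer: -88296857035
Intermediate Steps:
W(j, l) = 10 + 2*j + 4*l (W(j, l) = 10 + 2*((l + j) + l) = 10 + 2*((j + l) + l) = 10 + 2*(j + 2*l) = 10 + (2*j + 4*l) = 10 + 2*j + 4*l)
(-23641 + (21785 - 20719)*(11291 - 23100))*(W(93, (-66 - 20) - 43) + 7321) = (-23641 + (21785 - 20719)*(11291 - 23100))*((10 + 2*93 + 4*((-66 - 20) - 43)) + 7321) = (-23641 + 1066*(-11809))*((10 + 186 + 4*(-86 - 43)) + 7321) = (-23641 - 12588394)*((10 + 186 + 4*(-129)) + 7321) = -12612035*((10 + 186 - 516) + 7321) = -12612035*(-320 + 7321) = -12612035*7001 = -88296857035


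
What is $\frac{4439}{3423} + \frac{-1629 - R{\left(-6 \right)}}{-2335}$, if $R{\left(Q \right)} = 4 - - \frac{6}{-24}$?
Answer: $\frac{63815873}{31970820} \approx 1.9961$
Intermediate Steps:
$R{\left(Q \right)} = \frac{15}{4}$ ($R{\left(Q \right)} = 4 - \left(-6\right) \left(- \frac{1}{24}\right) = 4 - \frac{1}{4} = \frac{15}{4}$)
$\frac{4439}{3423} + \frac{-1629 - R{\left(-6 \right)}}{-2335} = \frac{4439}{3423} + \frac{-1629 - \frac{15}{4}}{-2335} = 4439 \cdot \frac{1}{3423} + \left(-1629 - \frac{15}{4}\right) \left(- \frac{1}{2335}\right) = \frac{4439}{3423} - - \frac{6531}{9340} = \frac{4439}{3423} + \frac{6531}{9340} = \frac{63815873}{31970820}$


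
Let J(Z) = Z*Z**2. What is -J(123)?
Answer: -1860867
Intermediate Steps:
J(Z) = Z**3
-J(123) = -1*123**3 = -1*1860867 = -1860867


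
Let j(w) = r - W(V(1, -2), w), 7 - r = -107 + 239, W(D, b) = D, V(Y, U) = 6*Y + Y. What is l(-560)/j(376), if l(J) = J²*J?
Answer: 43904000/33 ≈ 1.3304e+6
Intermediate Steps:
V(Y, U) = 7*Y
r = -125 (r = 7 - (-107 + 239) = 7 - 1*132 = 7 - 132 = -125)
l(J) = J³
j(w) = -132 (j(w) = -125 - 7 = -132)
l(-560)/j(376) = (-560)³/(-132) = -175616000*(-1/132) = 43904000/33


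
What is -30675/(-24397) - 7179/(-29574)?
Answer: 11637941/7758246 ≈ 1.5001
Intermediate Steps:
-30675/(-24397) - 7179/(-29574) = -30675*(-1/24397) - 7179*(-1/29574) = 30675/24397 + 2393/9858 = 11637941/7758246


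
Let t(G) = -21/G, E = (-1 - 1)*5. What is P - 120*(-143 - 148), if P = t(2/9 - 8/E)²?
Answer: 74783745/2116 ≈ 35342.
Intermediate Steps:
E = -10 (E = -2*5 = -10)
P = 893025/2116 (P = (-21/(2/9 - 8/(-10)))² = (-21/(2*(⅑) - 8*(-⅒)))² = (-21/(2/9 + ⅘))² = (-21/46/45)² = (-21*45/46)² = (-945/46)² = 893025/2116 ≈ 422.03)
P - 120*(-143 - 148) = 893025/2116 - 120*(-143 - 148) = 893025/2116 - 120*(-291) = 893025/2116 - 1*(-34920) = 893025/2116 + 34920 = 74783745/2116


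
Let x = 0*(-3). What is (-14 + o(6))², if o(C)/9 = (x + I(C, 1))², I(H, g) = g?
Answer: 25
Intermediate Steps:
x = 0
o(C) = 9 (o(C) = 9*(0 + 1)² = 9*1² = 9*1 = 9)
(-14 + o(6))² = (-14 + 9)² = (-5)² = 25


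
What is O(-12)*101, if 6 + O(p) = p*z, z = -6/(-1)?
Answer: -7878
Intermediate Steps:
z = 6 (z = -6*(-1) = 6)
O(p) = -6 + 6*p (O(p) = -6 + p*6 = -6 + 6*p)
O(-12)*101 = (-6 + 6*(-12))*101 = (-6 - 72)*101 = -78*101 = -7878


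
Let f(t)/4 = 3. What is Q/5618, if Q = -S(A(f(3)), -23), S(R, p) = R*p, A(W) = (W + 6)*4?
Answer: 828/2809 ≈ 0.29477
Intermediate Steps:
f(t) = 12 (f(t) = 4*3 = 12)
A(W) = 24 + 4*W (A(W) = (6 + W)*4 = 24 + 4*W)
Q = 1656 (Q = -(24 + 4*12)*(-23) = -(24 + 48)*(-23) = -72*(-23) = -1*(-1656) = 1656)
Q/5618 = 1656/5618 = 1656*(1/5618) = 828/2809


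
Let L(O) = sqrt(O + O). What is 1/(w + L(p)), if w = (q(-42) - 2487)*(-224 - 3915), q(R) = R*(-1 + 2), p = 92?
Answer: 10467531/109569205235777 - 2*sqrt(46)/109569205235777 ≈ 9.5533e-8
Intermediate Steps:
q(R) = R (q(R) = R*1 = R)
L(O) = sqrt(2)*sqrt(O) (L(O) = sqrt(2*O) = sqrt(2)*sqrt(O))
w = 10467531 (w = (-42 - 2487)*(-224 - 3915) = -2529*(-4139) = 10467531)
1/(w + L(p)) = 1/(10467531 + sqrt(2)*sqrt(92)) = 1/(10467531 + sqrt(2)*(2*sqrt(23))) = 1/(10467531 + 2*sqrt(46))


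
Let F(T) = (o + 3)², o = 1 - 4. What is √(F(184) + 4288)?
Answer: 8*√67 ≈ 65.483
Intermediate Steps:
o = -3
F(T) = 0 (F(T) = (-3 + 3)² = 0² = 0)
√(F(184) + 4288) = √(0 + 4288) = √4288 = 8*√67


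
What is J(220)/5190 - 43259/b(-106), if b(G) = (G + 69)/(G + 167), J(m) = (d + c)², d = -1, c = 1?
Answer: 2638799/37 ≈ 71319.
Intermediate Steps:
J(m) = 0 (J(m) = (-1 + 1)² = 0² = 0)
b(G) = (69 + G)/(167 + G)
J(220)/5190 - 43259/b(-106) = 0/5190 - 43259*(167 - 106)/(69 - 106) = 0*(1/5190) - 43259/(-37/61) = 0 - 43259/((1/61)*(-37)) = 0 - 43259/(-37/61) = 0 - 43259*(-61/37) = 0 + 2638799/37 = 2638799/37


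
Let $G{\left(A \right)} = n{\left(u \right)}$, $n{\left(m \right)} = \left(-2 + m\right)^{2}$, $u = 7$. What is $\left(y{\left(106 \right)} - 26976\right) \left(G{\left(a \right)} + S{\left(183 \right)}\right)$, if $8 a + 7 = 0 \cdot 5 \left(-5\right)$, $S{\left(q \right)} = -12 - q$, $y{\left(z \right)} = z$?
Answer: $4567900$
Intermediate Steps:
$a = - \frac{7}{8}$ ($a = - \frac{7}{8} + \frac{0 \cdot 5 \left(-5\right)}{8} = - \frac{7}{8} + \frac{0 \left(-5\right)}{8} = - \frac{7}{8} + \frac{1}{8} \cdot 0 = - \frac{7}{8} + 0 = - \frac{7}{8} \approx -0.875$)
$G{\left(A \right)} = 25$ ($G{\left(A \right)} = \left(-2 + 7\right)^{2} = 5^{2} = 25$)
$\left(y{\left(106 \right)} - 26976\right) \left(G{\left(a \right)} + S{\left(183 \right)}\right) = \left(106 - 26976\right) \left(25 - 195\right) = - 26870 \left(25 - 195\right) = \left(-26870\right) \left(-170\right) = 4567900$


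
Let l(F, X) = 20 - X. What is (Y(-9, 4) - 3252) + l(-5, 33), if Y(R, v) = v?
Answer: -3261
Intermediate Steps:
(Y(-9, 4) - 3252) + l(-5, 33) = (4 - 3252) + (20 - 1*33) = -3248 + (20 - 33) = -3248 - 13 = -3261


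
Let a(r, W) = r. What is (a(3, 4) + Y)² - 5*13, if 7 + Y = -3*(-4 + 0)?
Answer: -1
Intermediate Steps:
Y = 5 (Y = -7 - 3*(-4 + 0) = -7 - 3*(-4) = -7 + 12 = 5)
(a(3, 4) + Y)² - 5*13 = (3 + 5)² - 5*13 = 8² - 1*65 = 64 - 65 = -1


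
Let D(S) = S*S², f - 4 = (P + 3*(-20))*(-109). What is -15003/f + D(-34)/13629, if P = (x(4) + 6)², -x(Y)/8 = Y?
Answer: -270488297/101672340 ≈ -2.6604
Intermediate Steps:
x(Y) = -8*Y
P = 676 (P = (-8*4 + 6)² = (-32 + 6)² = (-26)² = 676)
f = -67140 (f = 4 + (676 + 3*(-20))*(-109) = 4 + (676 - 60)*(-109) = 4 + 616*(-109) = 4 - 67144 = -67140)
D(S) = S³
-15003/f + D(-34)/13629 = -15003/(-67140) + (-34)³/13629 = -15003*(-1/67140) - 39304*1/13629 = 1667/7460 - 39304/13629 = -270488297/101672340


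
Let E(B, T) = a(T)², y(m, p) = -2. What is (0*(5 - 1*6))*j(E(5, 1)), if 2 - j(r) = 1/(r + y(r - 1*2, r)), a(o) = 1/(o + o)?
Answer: 0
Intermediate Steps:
a(o) = 1/(2*o)
E(B, T) = 1/(4*T²) (E(B, T) = (1/(2*T))² = 1/(4*T²))
j(r) = 2 - 1/(-2 + r) (j(r) = 2 - 1/(r - 2) = 2 - 1/(-2 + r))
(0*(5 - 1*6))*j(E(5, 1)) = (0*(5 - 1*6))*((-5 + 2*((¼)/1²))/(-2 + (¼)/1²)) = (0*(5 - 6))*((-5 + 2*((¼)*1))/(-2 + (¼)*1)) = (0*(-1))*((-5 + 2*(¼))/(-2 + ¼)) = 0*((-5 + ½)/(-7/4)) = 0*(-4/7*(-9/2)) = 0*(18/7) = 0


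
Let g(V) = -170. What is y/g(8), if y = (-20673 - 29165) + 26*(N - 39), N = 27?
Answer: 295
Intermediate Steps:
y = -50150 (y = (-20673 - 29165) + 26*(27 - 39) = -49838 + 26*(-12) = -49838 - 312 = -50150)
y/g(8) = -50150/(-170) = -50150*(-1/170) = 295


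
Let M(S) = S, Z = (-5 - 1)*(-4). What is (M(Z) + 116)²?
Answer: 19600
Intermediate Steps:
Z = 24 (Z = -6*(-4) = 24)
(M(Z) + 116)² = (24 + 116)² = 140² = 19600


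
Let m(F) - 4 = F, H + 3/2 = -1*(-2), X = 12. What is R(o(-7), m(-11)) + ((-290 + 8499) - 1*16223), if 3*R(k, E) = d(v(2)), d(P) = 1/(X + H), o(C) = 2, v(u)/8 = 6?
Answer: -601048/75 ≈ -8014.0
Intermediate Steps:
v(u) = 48 (v(u) = 8*6 = 48)
H = 1/2 (H = -3/2 - 1*(-2) = -3/2 + 2 = 1/2 ≈ 0.50000)
m(F) = 4 + F
d(P) = 2/25 (d(P) = 1/(12 + 1/2) = 1/(25/2) = 2/25)
R(k, E) = 2/75 (R(k, E) = (1/3)*(2/25) = 2/75)
R(o(-7), m(-11)) + ((-290 + 8499) - 1*16223) = 2/75 + ((-290 + 8499) - 1*16223) = 2/75 + (8209 - 16223) = 2/75 - 8014 = -601048/75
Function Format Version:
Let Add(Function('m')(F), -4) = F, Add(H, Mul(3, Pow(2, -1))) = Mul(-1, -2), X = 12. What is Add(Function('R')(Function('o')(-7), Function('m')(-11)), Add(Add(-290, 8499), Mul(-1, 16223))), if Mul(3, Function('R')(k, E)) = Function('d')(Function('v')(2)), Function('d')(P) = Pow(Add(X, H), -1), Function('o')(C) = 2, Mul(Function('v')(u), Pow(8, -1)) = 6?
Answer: Rational(-601048, 75) ≈ -8014.0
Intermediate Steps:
Function('v')(u) = 48 (Function('v')(u) = Mul(8, 6) = 48)
H = Rational(1, 2) (H = Add(Rational(-3, 2), Mul(-1, -2)) = Add(Rational(-3, 2), 2) = Rational(1, 2) ≈ 0.50000)
Function('m')(F) = Add(4, F)
Function('d')(P) = Rational(2, 25) (Function('d')(P) = Pow(Add(12, Rational(1, 2)), -1) = Pow(Rational(25, 2), -1) = Rational(2, 25))
Function('R')(k, E) = Rational(2, 75) (Function('R')(k, E) = Mul(Rational(1, 3), Rational(2, 25)) = Rational(2, 75))
Add(Function('R')(Function('o')(-7), Function('m')(-11)), Add(Add(-290, 8499), Mul(-1, 16223))) = Add(Rational(2, 75), Add(Add(-290, 8499), Mul(-1, 16223))) = Add(Rational(2, 75), Add(8209, -16223)) = Add(Rational(2, 75), -8014) = Rational(-601048, 75)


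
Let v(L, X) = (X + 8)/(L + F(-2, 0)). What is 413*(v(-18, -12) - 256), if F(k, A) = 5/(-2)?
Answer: -4331544/41 ≈ -1.0565e+5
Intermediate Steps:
F(k, A) = -5/2 (F(k, A) = 5*(-½) = -5/2)
v(L, X) = (8 + X)/(-5/2 + L) (v(L, X) = (X + 8)/(L - 5/2) = (8 + X)/(-5/2 + L))
413*(v(-18, -12) - 256) = 413*(2*(8 - 12)/(-5 + 2*(-18)) - 256) = 413*(2*(-4)/(-5 - 36) - 256) = 413*(2*(-4)/(-41) - 256) = 413*(2*(-1/41)*(-4) - 256) = 413*(8/41 - 256) = 413*(-10488/41) = -4331544/41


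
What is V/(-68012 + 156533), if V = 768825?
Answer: 256275/29507 ≈ 8.6852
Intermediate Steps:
V/(-68012 + 156533) = 768825/(-68012 + 156533) = 768825/88521 = 768825*(1/88521) = 256275/29507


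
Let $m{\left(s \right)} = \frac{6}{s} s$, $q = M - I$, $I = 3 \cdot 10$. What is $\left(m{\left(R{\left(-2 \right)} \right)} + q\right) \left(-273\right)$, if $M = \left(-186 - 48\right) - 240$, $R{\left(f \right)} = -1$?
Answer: $135954$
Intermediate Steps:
$I = 30$
$M = -474$ ($M = -234 - 240 = -474$)
$q = -504$ ($q = -474 - 30 = -504$)
$m{\left(s \right)} = 6$
$\left(m{\left(R{\left(-2 \right)} \right)} + q\right) \left(-273\right) = \left(6 - 504\right) \left(-273\right) = \left(-498\right) \left(-273\right) = 135954$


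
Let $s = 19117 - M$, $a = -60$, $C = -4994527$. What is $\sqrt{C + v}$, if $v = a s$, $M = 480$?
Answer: $i \sqrt{6112747} \approx 2472.4 i$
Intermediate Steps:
$s = 18637$ ($s = 19117 - 480 = 18637$)
$v = -1118220$ ($v = \left(-60\right) 18637 = -1118220$)
$\sqrt{C + v} = \sqrt{-4994527 - 1118220} = \sqrt{-6112747} = i \sqrt{6112747}$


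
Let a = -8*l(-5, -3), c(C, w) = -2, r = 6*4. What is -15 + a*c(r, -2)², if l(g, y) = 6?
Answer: -207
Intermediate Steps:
r = 24
a = -48 (a = -8*6 = -48)
-15 + a*c(r, -2)² = -15 - 48*(-2)² = -15 - 48*4 = -15 - 192 = -207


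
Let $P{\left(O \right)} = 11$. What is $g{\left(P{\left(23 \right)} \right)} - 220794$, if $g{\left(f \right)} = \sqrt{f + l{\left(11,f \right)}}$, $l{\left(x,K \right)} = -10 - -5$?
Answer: $-220794 + \sqrt{6} \approx -2.2079 \cdot 10^{5}$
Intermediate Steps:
$l{\left(x,K \right)} = -5$ ($l{\left(x,K \right)} = -10 + 5 = -5$)
$g{\left(f \right)} = \sqrt{-5 + f}$ ($g{\left(f \right)} = \sqrt{f - 5} = \sqrt{-5 + f}$)
$g{\left(P{\left(23 \right)} \right)} - 220794 = \sqrt{-5 + 11} - 220794 = \sqrt{6} - 220794 = -220794 + \sqrt{6}$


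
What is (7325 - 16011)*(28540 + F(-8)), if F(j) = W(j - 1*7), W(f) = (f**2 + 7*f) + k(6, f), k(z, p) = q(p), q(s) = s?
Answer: -248810470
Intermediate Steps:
k(z, p) = p
W(f) = f**2 + 8*f (W(f) = (f**2 + 7*f) + f = f**2 + 8*f)
F(j) = (1 + j)*(-7 + j) (F(j) = (j - 1*7)*(8 + (j - 1*7)) = (j - 7)*(8 + (j - 7)) = (-7 + j)*(8 + (-7 + j)) = (-7 + j)*(1 + j) = (1 + j)*(-7 + j))
(7325 - 16011)*(28540 + F(-8)) = (7325 - 16011)*(28540 + (-7 + (-8)**2 - 6*(-8))) = -8686*(28540 + (-7 + 64 + 48)) = -8686*(28540 + 105) = -8686*28645 = -248810470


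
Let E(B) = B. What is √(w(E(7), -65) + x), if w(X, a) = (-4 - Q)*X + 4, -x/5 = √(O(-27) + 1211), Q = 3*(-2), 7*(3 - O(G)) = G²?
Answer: √(882 - 35*√54383)/7 ≈ 12.189*I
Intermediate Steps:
O(G) = 3 - G²/7
Q = -6
x = -5*√54383/7 (x = -5*√((3 - ⅐*(-27)²) + 1211) = -5*√((3 - ⅐*729) + 1211) = -5*√((3 - 729/7) + 1211) = -5*√(-708/7 + 1211) = -5*√54383/7 ≈ -166.57)
w(X, a) = 4 + 2*X (w(X, a) = (-4 - 1*(-6))*X + 4 = (-4 + 6)*X + 4 = 2*X + 4 = 4 + 2*X)
√(w(E(7), -65) + x) = √((4 + 2*7) - 5*√54383/7) = √((4 + 14) - 5*√54383/7) = √(18 - 5*√54383/7)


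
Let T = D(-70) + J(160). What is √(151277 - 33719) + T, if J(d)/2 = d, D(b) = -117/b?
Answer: 22517/70 + 3*√13062 ≈ 664.54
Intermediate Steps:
J(d) = 2*d
T = 22517/70 (T = -117/(-70) + 2*160 = -117*(-1/70) + 320 = 117/70 + 320 = 22517/70 ≈ 321.67)
√(151277 - 33719) + T = √(151277 - 33719) + 22517/70 = √117558 + 22517/70 = 3*√13062 + 22517/70 = 22517/70 + 3*√13062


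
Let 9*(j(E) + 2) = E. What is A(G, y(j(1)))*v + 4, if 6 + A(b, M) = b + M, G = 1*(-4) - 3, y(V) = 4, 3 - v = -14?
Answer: -149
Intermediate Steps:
v = 17 (v = 3 - 1*(-14) = 3 + 14 = 17)
j(E) = -2 + E/9
G = -7 (G = -4 - 3 = -7)
A(b, M) = -6 + M + b (A(b, M) = -6 + (b + M) = -6 + (M + b) = -6 + M + b)
A(G, y(j(1)))*v + 4 = (-6 + 4 - 7)*17 + 4 = -9*17 + 4 = -153 + 4 = -149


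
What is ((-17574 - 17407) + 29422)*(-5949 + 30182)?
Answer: -134711247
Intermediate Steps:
((-17574 - 17407) + 29422)*(-5949 + 30182) = (-34981 + 29422)*24233 = -5559*24233 = -134711247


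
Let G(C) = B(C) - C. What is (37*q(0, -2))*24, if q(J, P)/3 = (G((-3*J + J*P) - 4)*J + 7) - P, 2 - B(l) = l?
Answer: 23976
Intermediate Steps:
B(l) = 2 - l
G(C) = 2 - 2*C (G(C) = (2 - C) - C = 2 - 2*C)
q(J, P) = 21 - 3*P + 3*J*(10 + 6*J - 2*J*P) (q(J, P) = 3*(((2 - 2*((-3*J + J*P) - 4))*J + 7) - P) = 3*(((2 - 2*(-4 - 3*J + J*P))*J + 7) - P) = 3*(((2 + (8 + 6*J - 2*J*P))*J + 7) - P) = 3*(((10 + 6*J - 2*J*P)*J + 7) - P) = 3*((J*(10 + 6*J - 2*J*P) + 7) - P) = 3*((7 + J*(10 + 6*J - 2*J*P)) - P) = 3*(7 - P + J*(10 + 6*J - 2*J*P)) = 21 - 3*P + 3*J*(10 + 6*J - 2*J*P))
(37*q(0, -2))*24 = (37*(21 - 3*(-2) + 6*0*(5 + 3*0 - 1*0*(-2))))*24 = (37*(21 + 6 + 6*0*(5 + 0 + 0)))*24 = (37*(21 + 6 + 6*0*5))*24 = (37*(21 + 6 + 0))*24 = (37*27)*24 = 999*24 = 23976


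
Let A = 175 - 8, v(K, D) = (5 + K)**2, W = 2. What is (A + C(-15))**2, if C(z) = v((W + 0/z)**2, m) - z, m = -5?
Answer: 69169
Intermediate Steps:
A = 167
C(z) = 81 - z (C(z) = (5 + (2 + 0/z)**2)**2 - z = (5 + (2 + 0)**2)**2 - z = (5 + 2**2)**2 - z = (5 + 4)**2 - z = 9**2 - z = 81 - z)
(A + C(-15))**2 = (167 + (81 - 1*(-15)))**2 = (167 + (81 + 15))**2 = (167 + 96)**2 = 263**2 = 69169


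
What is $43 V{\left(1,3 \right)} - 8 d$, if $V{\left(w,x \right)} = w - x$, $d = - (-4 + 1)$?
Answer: $-110$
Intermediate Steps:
$d = 3$ ($d = \left(-1\right) \left(-3\right) = 3$)
$43 V{\left(1,3 \right)} - 8 d = 43 \left(1 - 3\right) - 24 = 43 \left(-2\right) - 24 = -86 - 24 = -110$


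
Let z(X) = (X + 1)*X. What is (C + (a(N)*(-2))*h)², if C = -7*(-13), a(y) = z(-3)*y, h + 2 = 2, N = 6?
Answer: 8281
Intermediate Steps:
h = 0 (h = -2 + 2 = 0)
z(X) = X*(1 + X) (z(X) = (1 + X)*X = X*(1 + X))
a(y) = 6*y (a(y) = (-3*(1 - 3))*y = (-3*(-2))*y = 6*y)
C = 91
(C + (a(N)*(-2))*h)² = (91 + ((6*6)*(-2))*0)² = (91 + (36*(-2))*0)² = (91 - 72*0)² = (91 + 0)² = 91² = 8281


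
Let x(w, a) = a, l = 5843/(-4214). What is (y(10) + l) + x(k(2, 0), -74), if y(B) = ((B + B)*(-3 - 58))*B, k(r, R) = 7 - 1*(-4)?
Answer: -51728479/4214 ≈ -12275.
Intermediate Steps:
l = -5843/4214 (l = 5843*(-1/4214) = -5843/4214 ≈ -1.3866)
k(r, R) = 11 (k(r, R) = 7 + 4 = 11)
y(B) = -122*B² (y(B) = ((2*B)*(-61))*B = (-122*B)*B = -122*B²)
(y(10) + l) + x(k(2, 0), -74) = (-122*10² - 5843/4214) - 74 = (-122*100 - 5843/4214) - 74 = (-12200 - 5843/4214) - 74 = -51416643/4214 - 74 = -51728479/4214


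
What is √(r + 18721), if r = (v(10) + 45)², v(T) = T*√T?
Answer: √(21746 + 900*√10) ≈ 156.82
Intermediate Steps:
v(T) = T^(3/2)
r = (45 + 10*√10)² (r = (10^(3/2) + 45)² = (10*√10 + 45)² = (45 + 10*√10)² ≈ 5871.0)
√(r + 18721) = √((3025 + 900*√10) + 18721) = √(21746 + 900*√10)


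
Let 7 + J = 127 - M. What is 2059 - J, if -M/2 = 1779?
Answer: -1619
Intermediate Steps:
M = -3558 (M = -2*1779 = -3558)
J = 3678 (J = -7 + (127 - 1*(-3558)) = -7 + (127 + 3558) = -7 + 3685 = 3678)
2059 - J = 2059 - 1*3678 = 2059 - 3678 = -1619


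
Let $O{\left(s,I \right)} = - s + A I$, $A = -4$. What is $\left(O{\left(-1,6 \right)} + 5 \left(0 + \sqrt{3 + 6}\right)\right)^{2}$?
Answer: $64$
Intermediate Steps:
$O{\left(s,I \right)} = - s - 4 I$
$\left(O{\left(-1,6 \right)} + 5 \left(0 + \sqrt{3 + 6}\right)\right)^{2} = \left(\left(\left(-1\right) \left(-1\right) - 24\right) + 5 \left(0 + \sqrt{3 + 6}\right)\right)^{2} = \left(\left(1 - 24\right) + 5 \left(0 + \sqrt{9}\right)\right)^{2} = \left(-23 + 5 \left(0 + 3\right)\right)^{2} = \left(-23 + 5 \cdot 3\right)^{2} = \left(-23 + 15\right)^{2} = \left(-8\right)^{2} = 64$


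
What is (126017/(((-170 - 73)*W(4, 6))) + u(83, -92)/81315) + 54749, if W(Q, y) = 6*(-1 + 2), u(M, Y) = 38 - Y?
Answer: 11078025799/202662 ≈ 54663.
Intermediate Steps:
W(Q, y) = 6 (W(Q, y) = 6*1 = 6)
(126017/(((-170 - 73)*W(4, 6))) + u(83, -92)/81315) + 54749 = (126017/(((-170 - 73)*6)) + (38 - 1*(-92))/81315) + 54749 = (126017/((-243*6)) + (38 + 92)*(1/81315)) + 54749 = (126017/(-1458) + 130*(1/81315)) + 54749 = (126017*(-1/1458) + 2/1251) + 54749 = (-126017/1458 + 2/1251) + 54749 = -17516039/202662 + 54749 = 11078025799/202662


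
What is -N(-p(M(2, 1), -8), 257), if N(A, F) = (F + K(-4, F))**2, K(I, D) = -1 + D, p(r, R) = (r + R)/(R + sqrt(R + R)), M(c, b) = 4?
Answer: -263169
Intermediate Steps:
p(r, R) = (R + r)/(R + sqrt(2)*sqrt(R)) (p(r, R) = (R + r)/(R + sqrt(2*R)) = (R + r)/(R + sqrt(2)*sqrt(R)))
N(A, F) = (-1 + 2*F)**2 (N(A, F) = (F + (-1 + F))**2 = (-1 + 2*F)**2)
-N(-p(M(2, 1), -8), 257) = -(-1 + 2*257)**2 = -(-1 + 514)**2 = -1*513**2 = -1*263169 = -263169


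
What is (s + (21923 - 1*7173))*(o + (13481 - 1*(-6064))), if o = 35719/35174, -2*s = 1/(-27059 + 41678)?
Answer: 296496573690002951/1028417412 ≈ 2.8830e+8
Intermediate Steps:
s = -1/29238 (s = -1/(2*(-27059 + 41678)) = -½/14619 = -½*1/14619 = -1/29238 ≈ -3.4202e-5)
o = 35719/35174 (o = 35719*(1/35174) = 35719/35174 ≈ 1.0155)
(s + (21923 - 1*7173))*(o + (13481 - 1*(-6064))) = (-1/29238 + (21923 - 1*7173))*(35719/35174 + (13481 - 1*(-6064))) = (-1/29238 + (21923 - 7173))*(35719/35174 + (13481 + 6064)) = (-1/29238 + 14750)*(35719/35174 + 19545) = (431260499/29238)*(687511549/35174) = 296496573690002951/1028417412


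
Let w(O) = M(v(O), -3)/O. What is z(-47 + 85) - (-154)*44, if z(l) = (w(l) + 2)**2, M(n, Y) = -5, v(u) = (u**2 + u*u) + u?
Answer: 9789585/1444 ≈ 6779.5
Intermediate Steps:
v(u) = u + 2*u**2 (v(u) = (u**2 + u**2) + u = 2*u**2 + u = u + 2*u**2)
w(O) = -5/O
z(l) = (2 - 5/l)**2 (z(l) = (-5/l + 2)**2 = (2 - 5/l)**2)
z(-47 + 85) - (-154)*44 = (-5 + 2*(-47 + 85))**2/(-47 + 85)**2 - (-154)*44 = (-5 + 2*38)**2/38**2 - 1*(-6776) = (-5 + 76)**2/1444 + 6776 = (1/1444)*71**2 + 6776 = (1/1444)*5041 + 6776 = 5041/1444 + 6776 = 9789585/1444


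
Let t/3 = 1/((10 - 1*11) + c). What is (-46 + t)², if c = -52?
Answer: 5958481/2809 ≈ 2121.2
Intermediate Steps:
t = -3/53 (t = 3/((10 - 1*11) - 52) = 3/((10 - 11) - 52) = 3/(-1 - 52) = 3/(-53) = 3*(-1/53) = -3/53 ≈ -0.056604)
(-46 + t)² = (-46 - 3/53)² = (-2441/53)² = 5958481/2809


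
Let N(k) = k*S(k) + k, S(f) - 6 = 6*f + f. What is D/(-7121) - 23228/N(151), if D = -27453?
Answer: 1061325551/286022086 ≈ 3.7106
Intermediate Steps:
S(f) = 6 + 7*f (S(f) = 6 + (6*f + f) = 6 + 7*f)
N(k) = k + k*(6 + 7*k) (N(k) = k*(6 + 7*k) + k = k + k*(6 + 7*k))
D/(-7121) - 23228/N(151) = -27453/(-7121) - 23228*1/(1057*(1 + 151)) = -27453*(-1/7121) - 23228/(7*151*152) = 27453/7121 - 23228/160664 = 27453/7121 - 23228*1/160664 = 27453/7121 - 5807/40166 = 1061325551/286022086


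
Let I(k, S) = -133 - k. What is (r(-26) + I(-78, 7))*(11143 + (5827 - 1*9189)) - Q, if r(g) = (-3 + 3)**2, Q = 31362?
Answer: -459317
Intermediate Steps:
r(g) = 0 (r(g) = 0**2 = 0)
(r(-26) + I(-78, 7))*(11143 + (5827 - 1*9189)) - Q = (0 + (-133 - 1*(-78)))*(11143 + (5827 - 1*9189)) - 1*31362 = (0 + (-133 + 78))*(11143 + (5827 - 9189)) - 31362 = (0 - 55)*(11143 - 3362) - 31362 = -55*7781 - 31362 = -427955 - 31362 = -459317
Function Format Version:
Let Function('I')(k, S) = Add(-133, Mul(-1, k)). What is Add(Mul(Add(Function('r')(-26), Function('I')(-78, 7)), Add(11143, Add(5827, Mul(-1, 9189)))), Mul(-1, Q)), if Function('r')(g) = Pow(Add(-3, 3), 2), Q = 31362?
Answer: -459317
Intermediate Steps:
Function('r')(g) = 0 (Function('r')(g) = Pow(0, 2) = 0)
Add(Mul(Add(Function('r')(-26), Function('I')(-78, 7)), Add(11143, Add(5827, Mul(-1, 9189)))), Mul(-1, Q)) = Add(Mul(Add(0, Add(-133, Mul(-1, -78))), Add(11143, Add(5827, Mul(-1, 9189)))), Mul(-1, 31362)) = Add(Mul(Add(0, Add(-133, 78)), Add(11143, Add(5827, -9189))), -31362) = Add(Mul(Add(0, -55), Add(11143, -3362)), -31362) = Add(Mul(-55, 7781), -31362) = Add(-427955, -31362) = -459317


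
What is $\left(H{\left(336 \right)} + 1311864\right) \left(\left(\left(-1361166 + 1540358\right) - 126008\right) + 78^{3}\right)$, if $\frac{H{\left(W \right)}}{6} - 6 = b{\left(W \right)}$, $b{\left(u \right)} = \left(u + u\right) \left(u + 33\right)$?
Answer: $1477506701088$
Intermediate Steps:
$b{\left(u \right)} = 2 u \left(33 + u\right)$
$H{\left(W \right)} = 36 + 12 W \left(33 + W\right)$ ($H{\left(W \right)} = 36 + 6 \cdot 2 W \left(33 + W\right) = 36 + 12 W \left(33 + W\right)$)
$\left(H{\left(336 \right)} + 1311864\right) \left(\left(\left(-1361166 + 1540358\right) - 126008\right) + 78^{3}\right) = \left(\left(36 + 12 \cdot 336 \left(33 + 336\right)\right) + 1311864\right) \left(\left(\left(-1361166 + 1540358\right) - 126008\right) + 78^{3}\right) = \left(\left(36 + 12 \cdot 336 \cdot 369\right) + 1311864\right) \left(\left(179192 - 126008\right) + 474552\right) = \left(\left(36 + 1487808\right) + 1311864\right) \left(53184 + 474552\right) = \left(1487844 + 1311864\right) 527736 = 2799708 \cdot 527736 = 1477506701088$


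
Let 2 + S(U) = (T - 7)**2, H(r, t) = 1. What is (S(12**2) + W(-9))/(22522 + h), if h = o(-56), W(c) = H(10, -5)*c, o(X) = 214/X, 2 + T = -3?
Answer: 3724/630509 ≈ 0.0059063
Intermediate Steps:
T = -5 (T = -2 - 3 = -5)
W(c) = c (W(c) = 1*c = c)
h = -107/28 (h = 214/(-56) = 214*(-1/56) = -107/28 ≈ -3.8214)
S(U) = 142 (S(U) = -2 + (-5 - 7)**2 = -2 + (-12)**2 = -2 + 144 = 142)
(S(12**2) + W(-9))/(22522 + h) = (142 - 9)/(22522 - 107/28) = 133/(630509/28) = 133*(28/630509) = 3724/630509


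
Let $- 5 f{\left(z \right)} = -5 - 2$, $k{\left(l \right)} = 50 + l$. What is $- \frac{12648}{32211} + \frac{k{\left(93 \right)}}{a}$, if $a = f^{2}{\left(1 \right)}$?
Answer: $\frac{38178191}{526113} \approx 72.567$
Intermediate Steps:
$f{\left(z \right)} = \frac{7}{5}$ ($f{\left(z \right)} = - \frac{-5 - 2}{5} = \left(- \frac{1}{5}\right) \left(-7\right) = \frac{7}{5}$)
$a = \frac{49}{25}$ ($a = \left(\frac{7}{5}\right)^{2} = \frac{49}{25} \approx 1.96$)
$- \frac{12648}{32211} + \frac{k{\left(93 \right)}}{a} = - \frac{12648}{32211} + \frac{50 + 93}{\frac{49}{25}} = \left(-12648\right) \frac{1}{32211} + 143 \cdot \frac{25}{49} = - \frac{4216}{10737} + \frac{3575}{49} = \frac{38178191}{526113}$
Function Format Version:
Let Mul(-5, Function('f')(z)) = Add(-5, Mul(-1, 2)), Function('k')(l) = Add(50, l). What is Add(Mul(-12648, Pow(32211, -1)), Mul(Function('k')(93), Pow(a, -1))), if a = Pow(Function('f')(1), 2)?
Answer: Rational(38178191, 526113) ≈ 72.567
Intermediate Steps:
Function('f')(z) = Rational(7, 5) (Function('f')(z) = Mul(Rational(-1, 5), Add(-5, Mul(-1, 2))) = Mul(Rational(-1, 5), Add(-5, -2)) = Mul(Rational(-1, 5), -7) = Rational(7, 5))
a = Rational(49, 25) (a = Pow(Rational(7, 5), 2) = Rational(49, 25) ≈ 1.9600)
Add(Mul(-12648, Pow(32211, -1)), Mul(Function('k')(93), Pow(a, -1))) = Add(Mul(-12648, Pow(32211, -1)), Mul(Add(50, 93), Pow(Rational(49, 25), -1))) = Add(Mul(-12648, Rational(1, 32211)), Mul(143, Rational(25, 49))) = Add(Rational(-4216, 10737), Rational(3575, 49)) = Rational(38178191, 526113)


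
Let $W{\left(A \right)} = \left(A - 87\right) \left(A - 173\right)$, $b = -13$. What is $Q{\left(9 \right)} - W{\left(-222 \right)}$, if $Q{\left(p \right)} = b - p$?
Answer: $-122077$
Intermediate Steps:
$W{\left(A \right)} = \left(-173 + A\right) \left(-87 + A\right)$ ($W{\left(A \right)} = \left(-87 + A\right) \left(-173 + A\right) = \left(-173 + A\right) \left(-87 + A\right)$)
$Q{\left(p \right)} = -13 - p$
$Q{\left(9 \right)} - W{\left(-222 \right)} = \left(-13 - 9\right) - \left(15051 + \left(-222\right)^{2} - -57720\right) = \left(-13 - 9\right) - \left(15051 + 49284 + 57720\right) = -22 - 122055 = -122077$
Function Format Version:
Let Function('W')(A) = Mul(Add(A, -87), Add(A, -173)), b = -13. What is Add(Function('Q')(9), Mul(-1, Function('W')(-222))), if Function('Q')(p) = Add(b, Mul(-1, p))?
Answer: -122077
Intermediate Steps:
Function('W')(A) = Mul(Add(-173, A), Add(-87, A)) (Function('W')(A) = Mul(Add(-87, A), Add(-173, A)) = Mul(Add(-173, A), Add(-87, A)))
Function('Q')(p) = Add(-13, Mul(-1, p))
Add(Function('Q')(9), Mul(-1, Function('W')(-222))) = Add(Add(-13, Mul(-1, 9)), Mul(-1, Add(15051, Pow(-222, 2), Mul(-260, -222)))) = Add(Add(-13, -9), Mul(-1, Add(15051, 49284, 57720))) = Add(-22, Mul(-1, 122055)) = Add(-22, -122055) = -122077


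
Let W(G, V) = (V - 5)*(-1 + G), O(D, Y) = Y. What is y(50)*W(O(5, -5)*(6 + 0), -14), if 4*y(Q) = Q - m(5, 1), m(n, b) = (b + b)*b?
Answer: 7068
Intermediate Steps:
m(n, b) = 2*b² (m(n, b) = (2*b)*b = 2*b²)
y(Q) = -½ + Q/4 (y(Q) = (Q - 2*1²)/4 = (Q - 2)/4 = (-2 + Q)/4 = -½ + Q/4)
W(G, V) = (-1 + G)*(-5 + V) (W(G, V) = (-5 + V)*(-1 + G) = (-1 + G)*(-5 + V))
y(50)*W(O(5, -5)*(6 + 0), -14) = (-½ + (¼)*50)*(5 - 1*(-14) - (-25)*(6 + 0) - 5*(6 + 0)*(-14)) = (-½ + 25/2)*(5 + 14 - (-25)*6 - 5*6*(-14)) = 12*(5 + 14 - 5*(-30) - 30*(-14)) = 12*(5 + 14 + 150 + 420) = 12*589 = 7068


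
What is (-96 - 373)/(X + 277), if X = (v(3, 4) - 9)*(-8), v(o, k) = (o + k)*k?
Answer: -469/125 ≈ -3.7520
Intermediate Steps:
v(o, k) = k*(k + o) (v(o, k) = (k + o)*k = k*(k + o))
X = -152 (X = (4*(4 + 3) - 9)*(-8) = (4*7 - 9)*(-8) = (28 - 9)*(-8) = 19*(-8) = -152)
(-96 - 373)/(X + 277) = (-96 - 373)/(-152 + 277) = -469/125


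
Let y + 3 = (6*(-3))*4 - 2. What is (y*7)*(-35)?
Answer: 18865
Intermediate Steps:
y = -77 (y = -3 + ((6*(-3))*4 - 2) = -3 + (-18*4 - 2) = -3 + (-72 - 2) = -3 - 74 = -77)
(y*7)*(-35) = -77*7*(-35) = -539*(-35) = 18865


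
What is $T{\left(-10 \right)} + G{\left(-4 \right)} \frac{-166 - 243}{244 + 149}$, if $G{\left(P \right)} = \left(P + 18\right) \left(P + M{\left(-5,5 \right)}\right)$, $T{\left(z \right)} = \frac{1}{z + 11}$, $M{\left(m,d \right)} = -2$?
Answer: $\frac{11583}{131} \approx 88.42$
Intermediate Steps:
$T{\left(z \right)} = \frac{1}{11 + z}$
$G{\left(P \right)} = \left(-2 + P\right) \left(18 + P\right)$ ($G{\left(P \right)} = \left(P + 18\right) \left(P - 2\right) = \left(18 + P\right) \left(-2 + P\right) = \left(-2 + P\right) \left(18 + P\right)$)
$T{\left(-10 \right)} + G{\left(-4 \right)} \frac{-166 - 243}{244 + 149} = \frac{1}{11 - 10} + \left(-36 + \left(-4\right)^{2} + 16 \left(-4\right)\right) \frac{-166 - 243}{244 + 149} = 1^{-1} + \left(-36 + 16 - 64\right) \left(- \frac{409}{393}\right) = 1 - 84 \left(\left(-409\right) \frac{1}{393}\right) = 1 - - \frac{11452}{131} = 1 + \frac{11452}{131} = \frac{11583}{131}$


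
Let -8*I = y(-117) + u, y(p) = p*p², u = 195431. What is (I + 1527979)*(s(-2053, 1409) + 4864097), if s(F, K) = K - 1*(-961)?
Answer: 33165006670269/4 ≈ 8.2912e+12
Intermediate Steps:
s(F, K) = 961 + K (s(F, K) = K + 961 = 961 + K)
y(p) = p³
I = 703091/4 (I = -((-117)³ + 195431)/8 = -(-1601613 + 195431)/8 = -⅛*(-1406182) = 703091/4 ≈ 1.7577e+5)
(I + 1527979)*(s(-2053, 1409) + 4864097) = (703091/4 + 1527979)*((961 + 1409) + 4864097) = 6815007*(2370 + 4864097)/4 = (6815007/4)*4866467 = 33165006670269/4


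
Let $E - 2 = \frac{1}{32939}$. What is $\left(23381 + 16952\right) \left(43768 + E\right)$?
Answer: $\frac{58149700670323}{32939} \approx 1.7654 \cdot 10^{9}$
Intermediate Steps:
$E = \frac{65879}{32939}$ ($E = 2 + \frac{1}{32939} = \frac{65879}{32939} \approx 2.0$)
$\left(23381 + 16952\right) \left(43768 + E\right) = \left(23381 + 16952\right) \left(43768 + \frac{65879}{32939}\right) = 40333 \cdot \frac{1441740031}{32939} = \frac{58149700670323}{32939}$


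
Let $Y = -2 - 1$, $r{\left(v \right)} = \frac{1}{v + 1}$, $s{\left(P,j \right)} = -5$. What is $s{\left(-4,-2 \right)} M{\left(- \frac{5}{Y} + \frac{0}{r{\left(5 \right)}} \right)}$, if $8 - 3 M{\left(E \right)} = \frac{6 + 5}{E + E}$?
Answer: $- \frac{47}{6} \approx -7.8333$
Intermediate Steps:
$r{\left(v \right)} = \frac{1}{1 + v}$
$Y = -3$ ($Y = -2 - 1 = -3$)
$M{\left(E \right)} = \frac{8}{3} - \frac{11}{6 E}$ ($M{\left(E \right)} = \frac{8}{3} - \frac{\left(6 + 5\right) \frac{1}{E + E}}{3} = \frac{8}{3} - \frac{11 \frac{1}{2 E}}{3} = \frac{8}{3} - \frac{\frac{11}{2} \frac{1}{E}}{3} = \frac{8}{3} - \frac{11}{6 E}$)
$s{\left(-4,-2 \right)} M{\left(- \frac{5}{Y} + \frac{0}{r{\left(5 \right)}} \right)} = - 5 \frac{-11 + 16 \left(- \frac{5}{-3} + \frac{0}{\frac{1}{1 + 5}}\right)}{6 \left(- \frac{5}{-3} + \frac{0}{\frac{1}{1 + 5}}\right)} = - 5 \frac{-11 + 16 \left(\left(-5\right) \left(- \frac{1}{3}\right) + \frac{0}{\frac{1}{6}}\right)}{6 \left(\left(-5\right) \left(- \frac{1}{3}\right) + \frac{0}{\frac{1}{6}}\right)} = - 5 \frac{-11 + 16 \left(\frac{5}{3} + 0 \frac{1}{\frac{1}{6}}\right)}{6 \left(\frac{5}{3} + 0 \frac{1}{\frac{1}{6}}\right)} = - 5 \frac{-11 + 16 \left(\frac{5}{3} + 0 \cdot 6\right)}{6 \left(\frac{5}{3} + 0 \cdot 6\right)} = - 5 \frac{-11 + 16 \left(\frac{5}{3} + 0\right)}{6 \left(\frac{5}{3} + 0\right)} = - 5 \frac{-11 + 16 \cdot \frac{5}{3}}{6 \cdot \frac{5}{3}} = - 5 \cdot \frac{1}{6} \cdot \frac{3}{5} \left(-11 + \frac{80}{3}\right) = - 5 \cdot \frac{1}{6} \cdot \frac{3}{5} \cdot \frac{47}{3} = \left(-5\right) \frac{47}{30} = - \frac{47}{6}$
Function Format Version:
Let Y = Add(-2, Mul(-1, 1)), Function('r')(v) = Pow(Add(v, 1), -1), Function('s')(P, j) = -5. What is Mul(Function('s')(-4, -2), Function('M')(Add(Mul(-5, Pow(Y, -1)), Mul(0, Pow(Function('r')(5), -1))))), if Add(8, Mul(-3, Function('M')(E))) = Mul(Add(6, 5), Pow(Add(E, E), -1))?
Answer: Rational(-47, 6) ≈ -7.8333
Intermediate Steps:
Function('r')(v) = Pow(Add(1, v), -1)
Y = -3 (Y = Add(-2, -1) = -3)
Function('M')(E) = Add(Rational(8, 3), Mul(Rational(-11, 6), Pow(E, -1))) (Function('M')(E) = Add(Rational(8, 3), Mul(Rational(-1, 3), Mul(Add(6, 5), Pow(Add(E, E), -1)))) = Add(Rational(8, 3), Mul(Rational(-1, 3), Mul(11, Pow(Mul(2, E), -1)))) = Add(Rational(8, 3), Mul(Rational(-1, 3), Mul(11, Mul(Rational(1, 2), Pow(E, -1))))) = Add(Rational(8, 3), Mul(Rational(-1, 3), Mul(Rational(11, 2), Pow(E, -1)))) = Add(Rational(8, 3), Mul(Rational(-11, 6), Pow(E, -1))))
Mul(Function('s')(-4, -2), Function('M')(Add(Mul(-5, Pow(Y, -1)), Mul(0, Pow(Function('r')(5), -1))))) = Mul(-5, Mul(Rational(1, 6), Pow(Add(Mul(-5, Pow(-3, -1)), Mul(0, Pow(Pow(Add(1, 5), -1), -1))), -1), Add(-11, Mul(16, Add(Mul(-5, Pow(-3, -1)), Mul(0, Pow(Pow(Add(1, 5), -1), -1))))))) = Mul(-5, Mul(Rational(1, 6), Pow(Add(Mul(-5, Rational(-1, 3)), Mul(0, Pow(Pow(6, -1), -1))), -1), Add(-11, Mul(16, Add(Mul(-5, Rational(-1, 3)), Mul(0, Pow(Pow(6, -1), -1))))))) = Mul(-5, Mul(Rational(1, 6), Pow(Add(Rational(5, 3), Mul(0, Pow(Rational(1, 6), -1))), -1), Add(-11, Mul(16, Add(Rational(5, 3), Mul(0, Pow(Rational(1, 6), -1))))))) = Mul(-5, Mul(Rational(1, 6), Pow(Add(Rational(5, 3), Mul(0, 6)), -1), Add(-11, Mul(16, Add(Rational(5, 3), Mul(0, 6)))))) = Mul(-5, Mul(Rational(1, 6), Pow(Add(Rational(5, 3), 0), -1), Add(-11, Mul(16, Add(Rational(5, 3), 0))))) = Mul(-5, Mul(Rational(1, 6), Pow(Rational(5, 3), -1), Add(-11, Mul(16, Rational(5, 3))))) = Mul(-5, Mul(Rational(1, 6), Rational(3, 5), Add(-11, Rational(80, 3)))) = Mul(-5, Mul(Rational(1, 6), Rational(3, 5), Rational(47, 3))) = Mul(-5, Rational(47, 30)) = Rational(-47, 6)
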